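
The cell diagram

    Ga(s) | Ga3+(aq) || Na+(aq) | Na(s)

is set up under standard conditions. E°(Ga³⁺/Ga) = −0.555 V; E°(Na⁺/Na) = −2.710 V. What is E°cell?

−2.155 V

By convention the left-hand electrode in cell notation is the anode (oxidation) and the right-hand electrode is the cathode (reduction).
E°cell = E°(right) − E°(left) = −2.710 − (−0.555) = −2.155 V.
The negative sign shows that, as written, the cell would require an external voltage to drive the reaction.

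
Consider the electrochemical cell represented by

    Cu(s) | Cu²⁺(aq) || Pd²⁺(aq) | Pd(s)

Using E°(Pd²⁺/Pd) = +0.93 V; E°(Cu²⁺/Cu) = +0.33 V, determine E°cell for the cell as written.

By convention the left-hand electrode in cell notation is the anode (oxidation) and the right-hand electrode is the cathode (reduction).
E°cell = E°(right) − E°(left) = +0.93 − (+0.33) = +0.60 V.

+0.60 V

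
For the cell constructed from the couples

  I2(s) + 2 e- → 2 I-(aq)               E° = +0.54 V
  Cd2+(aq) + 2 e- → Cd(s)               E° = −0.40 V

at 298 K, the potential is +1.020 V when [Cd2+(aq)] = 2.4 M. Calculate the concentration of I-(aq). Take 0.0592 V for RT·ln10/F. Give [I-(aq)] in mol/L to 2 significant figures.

0.029 M

With I₂/I⁻ at the cathode and Cd²⁺/Cd at the anode, E°cell = +0.54 − (−0.40) = +0.94 V (n = 2).
Since E = E° − (0.0592/n)·log Q, log Q = n(E° − E)/0.0592 = −2.703.
Balancing electrons gives I2(s) + Cd(s) → 2 I-(aq) + Cd2+(aq); thus Q = [I-(aq)]^2·[Cd2+(aq)].
Substituting the known concentrations and solving, log [I-(aq)] = −1.542 and [I-(aq)] = 0.029 M.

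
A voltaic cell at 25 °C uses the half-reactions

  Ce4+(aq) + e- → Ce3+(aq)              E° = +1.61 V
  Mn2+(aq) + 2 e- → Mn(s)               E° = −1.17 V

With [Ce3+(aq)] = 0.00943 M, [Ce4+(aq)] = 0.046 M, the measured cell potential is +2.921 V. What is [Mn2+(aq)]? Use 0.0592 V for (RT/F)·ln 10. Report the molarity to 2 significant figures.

0.00041 M

With Ce⁴⁺/Ce³⁺ at the cathode and Mn²⁺/Mn at the anode, E°cell = +1.61 − (−1.17) = +2.78 V (n = 2).
Rearranging E = E° − (0.0592/n)·log Q gives log Q = 2(+2.78 − (+2.921))/0.0592 = −4.764.
The balanced reaction is 2 Ce4+(aq) + Mn(s) → 2 Ce3+(aq) + Mn2+(aq), so Q = ([Ce3+(aq)]^2·[Mn2+(aq)]) / [Ce4+(aq)]^2.
Solving for the unknown gives log [Mn2+(aq)] = −3.388, so [Mn2+(aq)] ≈ 0.00041 M.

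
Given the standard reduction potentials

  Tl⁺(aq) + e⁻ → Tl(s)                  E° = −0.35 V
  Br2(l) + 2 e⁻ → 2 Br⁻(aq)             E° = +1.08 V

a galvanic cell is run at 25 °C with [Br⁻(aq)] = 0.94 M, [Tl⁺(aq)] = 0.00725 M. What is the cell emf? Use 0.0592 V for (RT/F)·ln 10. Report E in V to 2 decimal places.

Since E°(Br₂/Br⁻) > E°(Tl⁺/Tl), Br₂/Br⁻ serves as the cathode.
E°cell = E°cat − E°an = +1.08 − (−0.35) = +1.43 V; n = 2.
The balanced reaction is Br2(l) + 2 Tl(s) → 2 Br⁻(aq) + 2 Tl⁺(aq), so Q = [Br⁻(aq)]^2·[Tl⁺(aq)]^2 = 4.64×10^−5 and log Q = −4.333.
E = E° − (0.0592/n)·log Q = +1.43 − (0.0592/2)(−4.333) = +1.56 V.

+1.56 V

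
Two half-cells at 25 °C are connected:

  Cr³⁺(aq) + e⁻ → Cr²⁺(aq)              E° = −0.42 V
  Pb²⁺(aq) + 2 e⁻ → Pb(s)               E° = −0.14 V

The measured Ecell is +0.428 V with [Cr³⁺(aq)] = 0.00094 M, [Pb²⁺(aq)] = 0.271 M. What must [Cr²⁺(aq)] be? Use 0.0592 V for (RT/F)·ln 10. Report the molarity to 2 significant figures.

0.57 M

With Pb²⁺/Pb at the cathode and Cr³⁺/Cr²⁺ at the anode, E°cell = −0.14 − (−0.42) = +0.28 V (n = 2).
Since E = E° − (0.0592/n)·log Q, log Q = n(E° − E)/0.0592 = −5.000.
The balanced reaction is Pb²⁺(aq) + 2 Cr²⁺(aq) → Pb(s) + 2 Cr³⁺(aq), so Q = [Cr³⁺(aq)]^2 / ([Pb²⁺(aq)]·[Cr²⁺(aq)]^2).
Substituting the known concentrations and solving, log [Cr²⁺(aq)] = −0.243 and [Cr²⁺(aq)] = 0.57 M.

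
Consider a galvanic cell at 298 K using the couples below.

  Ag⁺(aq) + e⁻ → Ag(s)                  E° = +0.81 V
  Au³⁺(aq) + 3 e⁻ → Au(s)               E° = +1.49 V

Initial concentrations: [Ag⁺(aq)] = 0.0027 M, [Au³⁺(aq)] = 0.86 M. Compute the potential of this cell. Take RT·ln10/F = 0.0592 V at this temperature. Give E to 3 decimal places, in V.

Au³⁺/Au is reduced (cathode, E° = +1.49 V) and Ag⁺/Ag is oxidized (anode).
E°cell = E°cat − E°an = +1.49 − (+0.81) = +0.68 V; n = 3.
For the overall reaction Au³⁺(aq) + 3 Ag(s) → Au(s) + 3 Ag⁺(aq), Q = [Ag⁺(aq)]^3 / [Au³⁺(aq)] = 2.29×10^−8, giving log Q = −7.640.
Applying E = E° − (RT ln10/nF)·log Q gives +0.68 − (0.0592/3)(−7.640) = +0.831 V.

+0.831 V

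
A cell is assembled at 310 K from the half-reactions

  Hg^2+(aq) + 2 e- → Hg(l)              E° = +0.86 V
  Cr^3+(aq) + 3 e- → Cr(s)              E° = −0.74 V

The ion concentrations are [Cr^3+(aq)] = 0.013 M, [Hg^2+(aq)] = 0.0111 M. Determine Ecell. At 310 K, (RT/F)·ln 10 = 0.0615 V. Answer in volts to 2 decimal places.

+1.58 V

Hg²⁺/Hg is reduced (cathode, E° = +0.86 V) and Cr³⁺/Cr is oxidized (anode).
E°cell = +0.86 − (−0.74) = +1.60 V, with n = 6 electrons transferred.
Balancing gives 3 Hg^2+(aq) + 2 Cr(s) → 3 Hg(l) + 2 Cr^3+(aq); hence Q = [Cr^3+(aq)]^2 / [Hg^2+(aq)]^3 = 124 (log Q = 2.092).
Applying E = E° − (RT ln10/nF)·log Q gives +1.60 − (0.0615/6)(2.092) = +1.58 V.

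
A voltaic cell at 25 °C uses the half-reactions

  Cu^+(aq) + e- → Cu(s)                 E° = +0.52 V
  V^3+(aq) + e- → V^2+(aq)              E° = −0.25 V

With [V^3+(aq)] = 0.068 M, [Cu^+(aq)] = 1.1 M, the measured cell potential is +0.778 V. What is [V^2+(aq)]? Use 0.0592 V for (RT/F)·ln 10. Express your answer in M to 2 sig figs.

0.084 M

With Cu⁺/Cu at the cathode and V³⁺/V²⁺ at the anode, E°cell = +0.52 − (−0.25) = +0.77 V (n = 1).
From the Nernst equation, log Q = n(E° − E)/0.0592 = 1·(+0.77 − (+0.778))/0.0592 = −0.135.
The balanced reaction is Cu^+(aq) + V^2+(aq) → Cu(s) + V^3+(aq), so Q = [V^3+(aq)] / ([Cu^+(aq)]·[V^2+(aq)]).
Isolating [V^2+(aq)] in Q = 10^{−0.135} yields log [V^2+(aq)] = −1.074, i.e. 0.084 M.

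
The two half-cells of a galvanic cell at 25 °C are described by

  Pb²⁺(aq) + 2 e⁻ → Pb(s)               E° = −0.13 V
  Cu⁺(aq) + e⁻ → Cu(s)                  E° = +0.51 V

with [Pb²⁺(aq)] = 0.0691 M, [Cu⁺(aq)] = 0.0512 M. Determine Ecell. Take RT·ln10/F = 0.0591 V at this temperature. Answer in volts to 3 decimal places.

+0.598 V

The Cu⁺/Cu couple has the more positive E°, so it is the cathode; Pb²⁺/Pb is the anode.
E°cell = +0.51 − (−0.13) = +0.64 V, with n = 2 electrons transferred.
The balanced reaction is 2 Cu⁺(aq) + Pb(s) → 2 Cu(s) + Pb²⁺(aq), so Q = [Pb²⁺(aq)] / [Cu⁺(aq)]^2 = 26.4 and log Q = 1.421.
E = E° − (0.0591/n)·log Q = +0.64 − (0.0591/2)(1.421) = +0.598 V.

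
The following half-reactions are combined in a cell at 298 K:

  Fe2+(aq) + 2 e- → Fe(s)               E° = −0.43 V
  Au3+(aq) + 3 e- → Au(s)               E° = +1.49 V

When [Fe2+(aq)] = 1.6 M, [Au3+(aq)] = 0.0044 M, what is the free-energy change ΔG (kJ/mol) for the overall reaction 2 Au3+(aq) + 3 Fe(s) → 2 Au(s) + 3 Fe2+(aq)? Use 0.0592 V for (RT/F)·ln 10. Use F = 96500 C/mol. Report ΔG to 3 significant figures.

With Au³⁺/Au reduced at the cathode, E°cell = +1.49 − (−0.43) = +1.92 V and n = 6.
The reaction quotient is [Fe2+(aq)]^3 / [Au3+(aq)]^2 = 2.12×10^5; by Nernst, E = +1.92 − (0.0592/6)(5.325) = +1.8675 V.
Then ΔG = −nFE = −6 × 96500 × +1.8675 J/mol = −1080 kJ/mol.

−1080 kJ/mol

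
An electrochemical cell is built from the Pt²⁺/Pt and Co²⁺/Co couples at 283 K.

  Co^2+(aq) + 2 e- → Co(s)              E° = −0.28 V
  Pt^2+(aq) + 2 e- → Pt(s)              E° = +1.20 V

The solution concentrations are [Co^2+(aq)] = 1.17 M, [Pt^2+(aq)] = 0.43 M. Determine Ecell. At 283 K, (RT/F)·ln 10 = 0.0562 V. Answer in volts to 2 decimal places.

Since E°(Pt²⁺/Pt) > E°(Co²⁺/Co), Pt²⁺/Pt serves as the cathode.
E°cell = E°cat − E°an = +1.20 − (−0.28) = +1.48 V; n = 2.
Balancing gives Pt^2+(aq) + Co(s) → Pt(s) + Co^2+(aq); hence Q = [Co^2+(aq)] / [Pt^2+(aq)] = 2.72 (log Q = 0.435).
E = E° − (0.0562/n)·log Q = +1.48 − (0.0562/2)(0.435) = +1.47 V.

+1.47 V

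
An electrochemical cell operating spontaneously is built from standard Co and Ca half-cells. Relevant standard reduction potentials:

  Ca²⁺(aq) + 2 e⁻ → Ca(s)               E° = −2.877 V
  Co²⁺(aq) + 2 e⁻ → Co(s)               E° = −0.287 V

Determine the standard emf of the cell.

+2.590 V

The Co²⁺/Co couple has the higher E°, so Co ion is reduced (cathode) and Ca is oxidized (anode).
E°cell = E°(cathode) − E°(anode) = −0.287 − (−2.877) = +2.590 V.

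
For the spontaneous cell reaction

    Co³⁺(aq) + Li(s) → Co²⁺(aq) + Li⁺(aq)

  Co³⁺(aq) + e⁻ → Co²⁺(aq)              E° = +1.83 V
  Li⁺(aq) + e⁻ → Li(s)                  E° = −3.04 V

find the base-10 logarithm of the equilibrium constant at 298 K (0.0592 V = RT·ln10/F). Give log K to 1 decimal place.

The Co³⁺/Co²⁺ couple is reduced (cathode); E°cell = +1.83 − (−3.04) = +4.87 V with n = 1.
At equilibrium E = 0, so log K = nE°cell / 0.0592 = (1)(+4.87) / 0.0592 = 82.3.

log K = 82.3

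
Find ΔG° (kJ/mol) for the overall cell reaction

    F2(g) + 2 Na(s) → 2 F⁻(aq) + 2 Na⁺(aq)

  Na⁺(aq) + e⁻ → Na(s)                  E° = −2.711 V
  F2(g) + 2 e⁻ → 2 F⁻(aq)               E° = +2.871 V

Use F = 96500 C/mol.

In the reaction as written F2(g) is reduced, so the F₂/F⁻ couple is the cathode and Na⁺/Na is the anode.
E°cell = +2.871 − (−2.711) = +5.582 V; balancing electrons gives n = 2.
ΔG° = −nFE°cell = −(2)(96500)(+5.582) J/mol = −1077 kJ/mol.

−1077 kJ/mol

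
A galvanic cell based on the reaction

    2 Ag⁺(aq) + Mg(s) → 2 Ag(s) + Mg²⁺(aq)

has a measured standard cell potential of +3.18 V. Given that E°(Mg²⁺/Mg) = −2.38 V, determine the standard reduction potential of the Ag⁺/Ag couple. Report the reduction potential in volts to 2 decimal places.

+0.80 V

In the reaction as written the Ag⁺/Ag couple is reduced (cathode) and Mg²⁺/Mg is oxidized (anode), so E°cell = E°(Ag⁺/Ag) − E°(Mg²⁺/Mg).
E°(Ag⁺/Ag) = E°cell + E°(anode) = +3.18 + (−2.38) = +0.80 V.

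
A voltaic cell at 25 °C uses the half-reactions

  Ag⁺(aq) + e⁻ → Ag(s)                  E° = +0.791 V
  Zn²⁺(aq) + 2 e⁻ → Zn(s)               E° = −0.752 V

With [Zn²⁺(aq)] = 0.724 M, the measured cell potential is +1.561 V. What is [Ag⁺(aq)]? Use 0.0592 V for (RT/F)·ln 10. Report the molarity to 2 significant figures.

With Ag⁺/Ag at the cathode and Zn²⁺/Zn at the anode, E°cell = +0.791 − (−0.752) = +1.543 V (n = 2).
Rearranging E = E° − (0.0592/n)·log Q gives log Q = 2(+1.543 − (+1.561))/0.0592 = −0.608.
The balanced reaction is 2 Ag⁺(aq) + Zn(s) → 2 Ag(s) + Zn²⁺(aq), so Q = [Zn²⁺(aq)] / [Ag⁺(aq)]^2.
Substituting the known concentrations and solving, log [Ag⁺(aq)] = 0.234 and [Ag⁺(aq)] = 1.7 M.

1.7 M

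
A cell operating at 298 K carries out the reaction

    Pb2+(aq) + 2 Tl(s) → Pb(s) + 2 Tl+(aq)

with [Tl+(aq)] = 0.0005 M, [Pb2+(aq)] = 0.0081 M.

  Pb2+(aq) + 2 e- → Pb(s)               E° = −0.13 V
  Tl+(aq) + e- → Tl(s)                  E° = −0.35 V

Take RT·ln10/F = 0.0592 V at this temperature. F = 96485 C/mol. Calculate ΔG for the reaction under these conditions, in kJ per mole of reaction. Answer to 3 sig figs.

The standard cell potential is −0.13 − (−0.35) = +0.22 V, with n = 2 electrons in the balanced equation.
Here Q = [Tl+(aq)]^2 / [Pb2+(aq)] = 3.09×10^−5 (log Q = −4.511), giving E = +0.22 − (0.0592/2)·(−4.511) = +0.3535 V.
Finally ΔG = −nFE = −(2)(96485 C/mol)(+0.3535 V) = −68.2 kJ/mol.

−68.2 kJ/mol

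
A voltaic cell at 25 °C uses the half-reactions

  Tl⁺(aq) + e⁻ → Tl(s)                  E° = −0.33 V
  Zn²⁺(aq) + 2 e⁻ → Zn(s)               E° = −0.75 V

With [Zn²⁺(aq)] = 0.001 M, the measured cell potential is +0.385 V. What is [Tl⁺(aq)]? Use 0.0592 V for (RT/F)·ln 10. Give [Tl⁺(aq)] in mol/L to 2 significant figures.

0.0081 M

With Tl⁺/Tl at the cathode and Zn²⁺/Zn at the anode, E°cell = −0.33 − (−0.75) = +0.42 V (n = 2).
From the Nernst equation, log Q = n(E° − E)/0.0592 = 2·(+0.42 − (+0.385))/0.0592 = 1.182.
Balancing electrons gives 2 Tl⁺(aq) + Zn(s) → 2 Tl(s) + Zn²⁺(aq); thus Q = [Zn²⁺(aq)] / [Tl⁺(aq)]^2.
Solving for the unknown gives log [Tl⁺(aq)] = −2.091, so [Tl⁺(aq)] ≈ 0.0081 M.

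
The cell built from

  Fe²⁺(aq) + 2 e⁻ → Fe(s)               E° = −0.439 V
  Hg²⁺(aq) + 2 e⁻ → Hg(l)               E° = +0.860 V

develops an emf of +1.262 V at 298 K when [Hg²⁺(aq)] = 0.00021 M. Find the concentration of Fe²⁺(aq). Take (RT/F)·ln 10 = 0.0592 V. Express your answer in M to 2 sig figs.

The Hg²⁺/Hg couple has the larger reduction potential, so it is the cathode: E°cell = +0.860 − (−0.439) = +1.299 V and n = 2.
Rearranging E = E° − (0.0592/n)·log Q gives log Q = 2(+1.299 − (+1.262))/0.0592 = 1.250.
Balancing electrons gives Hg²⁺(aq) + Fe(s) → Hg(l) + Fe²⁺(aq); thus Q = [Fe²⁺(aq)] / [Hg²⁺(aq)].
Substituting the known concentrations and solving, log [Fe²⁺(aq)] = −2.428 and [Fe²⁺(aq)] = 0.0037 M.

0.0037 M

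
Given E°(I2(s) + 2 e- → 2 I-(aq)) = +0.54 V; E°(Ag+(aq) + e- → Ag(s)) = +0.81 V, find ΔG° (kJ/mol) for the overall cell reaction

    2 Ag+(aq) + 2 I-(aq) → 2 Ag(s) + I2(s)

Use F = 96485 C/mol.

In the reaction as written Ag+(aq) is reduced, so the Ag⁺/Ag couple is the cathode and I₂/I⁻ is the anode.
E°cell = +0.81 − (+0.54) = +0.27 V; balancing electrons gives n = 2.
ΔG° = −nFE°cell = −(2)(96485)(+0.27) J/mol = −52.1 kJ/mol.

−52.1 kJ/mol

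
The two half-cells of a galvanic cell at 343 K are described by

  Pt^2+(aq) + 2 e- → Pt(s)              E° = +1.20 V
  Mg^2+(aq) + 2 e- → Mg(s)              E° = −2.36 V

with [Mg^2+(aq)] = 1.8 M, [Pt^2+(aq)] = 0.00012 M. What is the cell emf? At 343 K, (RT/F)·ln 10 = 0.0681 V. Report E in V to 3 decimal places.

+3.418 V

Since E°(Pt²⁺/Pt) > E°(Mg²⁺/Mg), Pt²⁺/Pt serves as the cathode.
E°cell = E°cat − E°an = +1.20 − (−2.36) = +3.56 V; n = 2.
The balanced reaction is Pt^2+(aq) + Mg(s) → Pt(s) + Mg^2+(aq), so Q = [Mg^2+(aq)] / [Pt^2+(aq)] = 1.5×10^4 and log Q = 4.176.
Applying E = E° − (RT ln10/nF)·log Q gives +3.56 − (0.0681/2)(4.176) = +3.418 V.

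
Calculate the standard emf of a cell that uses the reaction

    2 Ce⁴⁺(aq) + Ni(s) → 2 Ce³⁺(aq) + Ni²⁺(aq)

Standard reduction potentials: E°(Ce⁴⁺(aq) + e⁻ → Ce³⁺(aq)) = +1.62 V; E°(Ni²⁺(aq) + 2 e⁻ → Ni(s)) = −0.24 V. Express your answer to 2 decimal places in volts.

+1.86 V

In the reaction as written, Ce⁴⁺(aq) is reduced (cathode) and Ni²⁺(aq) is produced by oxidation at the anode.
E°cell = E°(cathode) − E°(anode) = +1.62 − (−0.24) = +1.86 V.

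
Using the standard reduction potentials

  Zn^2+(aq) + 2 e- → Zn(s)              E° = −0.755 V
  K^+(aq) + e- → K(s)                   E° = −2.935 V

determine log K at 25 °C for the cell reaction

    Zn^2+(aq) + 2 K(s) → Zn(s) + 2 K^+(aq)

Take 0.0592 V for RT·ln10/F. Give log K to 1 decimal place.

The Zn²⁺/Zn couple is reduced (cathode); E°cell = −0.755 − (−2.935) = +2.180 V with n = 2.
At equilibrium E = 0, so log K = nE°cell / 0.0592 = (2)(+2.180) / 0.0592 = 73.6.

log K = 73.6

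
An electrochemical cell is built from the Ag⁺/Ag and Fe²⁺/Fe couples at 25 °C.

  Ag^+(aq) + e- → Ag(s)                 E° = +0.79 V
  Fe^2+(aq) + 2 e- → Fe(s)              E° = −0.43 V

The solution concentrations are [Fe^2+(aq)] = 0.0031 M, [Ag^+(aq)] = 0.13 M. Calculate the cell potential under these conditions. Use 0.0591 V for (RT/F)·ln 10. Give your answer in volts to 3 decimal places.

+1.242 V

The Ag⁺/Ag couple has the more positive E°, so it is the cathode; Fe²⁺/Fe is the anode.
E°cell = E°cat − E°an = +0.79 − (−0.43) = +1.22 V; n = 2.
The balanced reaction is 2 Ag^+(aq) + Fe(s) → 2 Ag(s) + Fe^2+(aq), so Q = [Fe^2+(aq)] / [Ag^+(aq)]^2 = 0.183 and log Q = −0.737.
By the Nernst equation, E = +1.22 − (0.0591/2)·(−0.737) = +1.242 V.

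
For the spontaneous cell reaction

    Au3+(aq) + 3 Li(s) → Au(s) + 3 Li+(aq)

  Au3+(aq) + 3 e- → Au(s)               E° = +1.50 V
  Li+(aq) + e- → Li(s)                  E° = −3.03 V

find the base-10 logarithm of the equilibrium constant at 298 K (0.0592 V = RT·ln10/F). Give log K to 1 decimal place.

The Au³⁺/Au couple is reduced (cathode); E°cell = +1.50 − (−3.03) = +4.53 V with n = 3.
At equilibrium E = 0, so log K = nE°cell / 0.0592 = (3)(+4.53) / 0.0592 = 229.6.

log K = 229.6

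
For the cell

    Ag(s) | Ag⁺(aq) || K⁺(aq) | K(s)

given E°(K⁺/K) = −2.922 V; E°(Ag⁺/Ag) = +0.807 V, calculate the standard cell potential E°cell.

−3.729 V

By convention the left-hand electrode in cell notation is the anode (oxidation) and the right-hand electrode is the cathode (reduction).
E°cell = E°(right) − E°(left) = −2.922 − (+0.807) = −3.729 V.
The negative sign shows that, as written, the cell would require an external voltage to drive the reaction.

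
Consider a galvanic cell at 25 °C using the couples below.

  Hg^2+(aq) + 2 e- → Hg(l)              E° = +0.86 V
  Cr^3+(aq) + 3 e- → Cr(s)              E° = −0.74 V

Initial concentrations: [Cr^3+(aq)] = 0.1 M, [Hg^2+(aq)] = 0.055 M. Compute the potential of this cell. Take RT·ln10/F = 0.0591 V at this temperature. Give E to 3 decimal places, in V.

The Hg²⁺/Hg couple has the more positive E°, so it is the cathode; Cr³⁺/Cr is the anode.
The standard potential is +0.86 − (−0.74) = +1.60 V and the balanced reaction transfers n = 6 electrons.
The balanced reaction is 3 Hg^2+(aq) + 2 Cr(s) → 3 Hg(l) + 2 Cr^3+(aq), so Q = [Cr^3+(aq)]^2 / [Hg^2+(aq)]^3 = 60.1 and log Q = 1.779.
E = E° − (0.0591/n)·log Q = +1.60 − (0.0591/6)(1.779) = +1.582 V.

+1.582 V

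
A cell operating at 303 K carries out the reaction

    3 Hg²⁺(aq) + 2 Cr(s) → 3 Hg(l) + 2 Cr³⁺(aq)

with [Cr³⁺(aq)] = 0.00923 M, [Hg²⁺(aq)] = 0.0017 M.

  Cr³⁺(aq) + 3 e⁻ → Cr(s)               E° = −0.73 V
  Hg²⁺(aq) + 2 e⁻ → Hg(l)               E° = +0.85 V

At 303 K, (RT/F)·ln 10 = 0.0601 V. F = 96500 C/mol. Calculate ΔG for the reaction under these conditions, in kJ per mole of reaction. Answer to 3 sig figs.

−890 kJ/mol

With Hg²⁺/Hg reduced at the cathode, E°cell = +0.85 − (−0.73) = +1.58 V and n = 6.
Q = [Cr³⁺(aq)]^2 / [Hg²⁺(aq)]^3 = 1.73×10^4, so log Q = 4.239 and E = +1.58 − (0.0601/6)(4.239) = +1.5375 V.
ΔG = −nFE = −(6)(96500)(+1.5375) J/mol = −890 kJ/mol.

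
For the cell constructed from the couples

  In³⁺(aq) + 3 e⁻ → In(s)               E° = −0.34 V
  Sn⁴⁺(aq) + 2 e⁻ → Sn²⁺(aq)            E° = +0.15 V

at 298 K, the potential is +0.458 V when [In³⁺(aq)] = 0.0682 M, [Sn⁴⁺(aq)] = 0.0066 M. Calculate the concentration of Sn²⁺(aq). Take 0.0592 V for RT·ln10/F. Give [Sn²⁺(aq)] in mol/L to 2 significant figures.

0.48 M

The Sn⁴⁺/Sn²⁺ couple has the larger reduction potential, so it is the cathode: E°cell = +0.15 − (−0.34) = +0.49 V and n = 6.
From the Nernst equation, log Q = n(E° − E)/0.0592 = 6·(+0.49 − (+0.458))/0.0592 = 3.243.
Balancing electrons gives 3 Sn⁴⁺(aq) + 2 In(s) → 3 Sn²⁺(aq) + 2 In³⁺(aq); thus Q = ([Sn²⁺(aq)]^3·[In³⁺(aq)]^2) / [Sn⁴⁺(aq)]^3.
Isolating [Sn²⁺(aq)] in Q = 10^{3.243} yields log [Sn²⁺(aq)] = −0.322, i.e. 0.48 M.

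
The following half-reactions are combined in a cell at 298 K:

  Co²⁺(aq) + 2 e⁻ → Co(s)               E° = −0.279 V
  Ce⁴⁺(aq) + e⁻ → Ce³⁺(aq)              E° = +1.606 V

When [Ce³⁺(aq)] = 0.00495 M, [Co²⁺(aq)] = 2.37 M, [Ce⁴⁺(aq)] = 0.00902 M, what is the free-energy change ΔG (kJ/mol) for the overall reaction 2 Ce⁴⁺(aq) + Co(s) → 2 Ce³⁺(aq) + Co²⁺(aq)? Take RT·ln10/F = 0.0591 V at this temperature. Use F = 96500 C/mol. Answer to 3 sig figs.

−365 kJ/mol

With Ce⁴⁺/Ce³⁺ reduced at the cathode, E°cell = +1.606 − (−0.279) = +1.885 V and n = 2.
Here Q = ([Ce³⁺(aq)]^2·[Co²⁺(aq)]) / [Ce⁴⁺(aq)]^2 = 0.714 (log Q = −0.146), giving E = +1.885 − (0.0591/2)·(−0.146) = +1.8893 V.
ΔG = −nFE = −(2)(96500)(+1.8893) J/mol = −365 kJ/mol.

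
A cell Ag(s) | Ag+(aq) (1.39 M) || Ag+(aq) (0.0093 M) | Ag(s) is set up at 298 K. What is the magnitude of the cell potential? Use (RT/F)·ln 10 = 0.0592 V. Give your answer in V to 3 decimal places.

For a concentration cell E°cell = 0, since both electrodes use the same couple.
The compartment with the higher Ag+(aq) concentration (1.39 M) acts as the cathode; ions are reduced there and produced at the dilute (0.0093 M) anode.
With n = 1, Ecell = −(0.0592/1)·log([dilute]/[conc]) = −(0.0592/1)·log(0.0093/1.39) = +0.129 V.

0.129 V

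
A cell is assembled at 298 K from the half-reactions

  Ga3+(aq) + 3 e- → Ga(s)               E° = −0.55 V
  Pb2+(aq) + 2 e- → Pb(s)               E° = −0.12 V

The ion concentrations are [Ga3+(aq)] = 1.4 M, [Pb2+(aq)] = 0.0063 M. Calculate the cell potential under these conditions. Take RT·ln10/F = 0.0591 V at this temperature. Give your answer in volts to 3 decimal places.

+0.362 V

Since E°(Pb²⁺/Pb) > E°(Ga³⁺/Ga), Pb²⁺/Pb serves as the cathode.
E°cell = E°cat − E°an = −0.12 − (−0.55) = +0.43 V; n = 6.
The balanced reaction is 3 Pb2+(aq) + 2 Ga(s) → 3 Pb(s) + 2 Ga3+(aq), so Q = [Ga3+(aq)]^2 / [Pb2+(aq)]^3 = 7.84×10^6 and log Q = 6.894.
By the Nernst equation, E = +0.43 − (0.0591/6)·(6.894) = +0.362 V.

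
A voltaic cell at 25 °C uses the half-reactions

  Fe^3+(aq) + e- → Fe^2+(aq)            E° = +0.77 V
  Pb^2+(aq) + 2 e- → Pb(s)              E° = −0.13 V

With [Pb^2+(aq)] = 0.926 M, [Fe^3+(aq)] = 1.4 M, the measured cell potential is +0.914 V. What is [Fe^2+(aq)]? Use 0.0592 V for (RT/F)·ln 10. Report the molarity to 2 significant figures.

Fe³⁺/Fe²⁺ is the cathode (higher E°); E°cell = +0.77 − (−0.13) = +0.90 V with n = 2.
Rearranging E = E° − (0.0592/n)·log Q gives log Q = 2(+0.90 − (+0.914))/0.0592 = −0.473.
The balanced reaction is 2 Fe^3+(aq) + Pb(s) → 2 Fe^2+(aq) + Pb^2+(aq), so Q = ([Fe^2+(aq)]^2·[Pb^2+(aq)]) / [Fe^3+(aq)]^2.
Solving for the unknown gives log [Fe^2+(aq)] = −0.074, so [Fe^2+(aq)] ≈ 0.84 M.

0.84 M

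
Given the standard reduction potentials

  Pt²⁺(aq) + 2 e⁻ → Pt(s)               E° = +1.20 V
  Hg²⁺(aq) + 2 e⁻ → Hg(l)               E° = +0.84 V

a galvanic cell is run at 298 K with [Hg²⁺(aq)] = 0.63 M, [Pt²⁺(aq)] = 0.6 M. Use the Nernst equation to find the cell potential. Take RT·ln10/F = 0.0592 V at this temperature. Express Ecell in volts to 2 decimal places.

Since E°(Pt²⁺/Pt) > E°(Hg²⁺/Hg), Pt²⁺/Pt serves as the cathode.
E°cell = E°cat − E°an = +1.20 − (+0.84) = +0.36 V; n = 2.
The balanced reaction is Pt²⁺(aq) + Hg(l) → Pt(s) + Hg²⁺(aq), so Q = [Hg²⁺(aq)] / [Pt²⁺(aq)] = 1.05 and log Q = 0.021.
By the Nernst equation, E = +0.36 − (0.0592/2)·(0.021) = +0.36 V.

+0.36 V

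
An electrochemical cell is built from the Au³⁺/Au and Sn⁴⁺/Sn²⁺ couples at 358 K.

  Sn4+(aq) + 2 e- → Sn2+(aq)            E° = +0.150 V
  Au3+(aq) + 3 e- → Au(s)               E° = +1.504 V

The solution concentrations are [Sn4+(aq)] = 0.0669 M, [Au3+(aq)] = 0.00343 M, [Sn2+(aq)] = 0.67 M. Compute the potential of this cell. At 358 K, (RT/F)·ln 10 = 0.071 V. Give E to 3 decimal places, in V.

Au³⁺/Au is reduced (cathode, E° = +1.504 V) and Sn⁴⁺/Sn²⁺ is oxidized (anode).
E°cell = E°cat − E°an = +1.504 − (+0.150) = +1.354 V; n = 6.
Balancing gives 2 Au3+(aq) + 3 Sn2+(aq) → 2 Au(s) + 3 Sn4+(aq); hence Q = [Sn4+(aq)]^3 / ([Au3+(aq)]^2·[Sn2+(aq)]^3) = 84.6 (log Q = 1.927).
By the Nernst equation, E = +1.354 − (0.071/6)·(1.927) = +1.331 V.

+1.331 V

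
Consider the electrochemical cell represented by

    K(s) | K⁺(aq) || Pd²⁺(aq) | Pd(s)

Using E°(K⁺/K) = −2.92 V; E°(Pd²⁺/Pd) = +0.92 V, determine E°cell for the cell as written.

+3.84 V

By convention the left-hand electrode in cell notation is the anode (oxidation) and the right-hand electrode is the cathode (reduction).
E°cell = E°(right) − E°(left) = +0.92 − (−2.92) = +3.84 V.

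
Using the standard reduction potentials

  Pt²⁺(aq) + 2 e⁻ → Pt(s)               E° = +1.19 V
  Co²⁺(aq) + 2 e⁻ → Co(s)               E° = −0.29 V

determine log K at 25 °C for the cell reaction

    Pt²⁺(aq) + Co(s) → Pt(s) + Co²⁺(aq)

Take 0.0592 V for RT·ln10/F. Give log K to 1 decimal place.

log K = 50.0

The Pt²⁺/Pt couple is reduced (cathode); E°cell = +1.19 − (−0.29) = +1.48 V with n = 2.
At equilibrium E = 0, so log K = nE°cell / 0.0592 = (2)(+1.48) / 0.0592 = 50.0.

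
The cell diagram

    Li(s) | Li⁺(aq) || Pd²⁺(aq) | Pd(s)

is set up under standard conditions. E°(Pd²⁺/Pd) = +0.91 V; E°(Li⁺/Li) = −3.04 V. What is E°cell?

By convention the left-hand electrode in cell notation is the anode (oxidation) and the right-hand electrode is the cathode (reduction).
E°cell = E°(right) − E°(left) = +0.91 − (−3.04) = +3.95 V.

+3.95 V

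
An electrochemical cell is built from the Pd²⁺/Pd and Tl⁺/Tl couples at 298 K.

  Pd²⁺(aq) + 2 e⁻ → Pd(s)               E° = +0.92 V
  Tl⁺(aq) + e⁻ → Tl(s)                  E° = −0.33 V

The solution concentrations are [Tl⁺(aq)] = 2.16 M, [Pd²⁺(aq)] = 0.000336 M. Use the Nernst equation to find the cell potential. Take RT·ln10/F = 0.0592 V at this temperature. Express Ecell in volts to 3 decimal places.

Since E°(Pd²⁺/Pd) > E°(Tl⁺/Tl), Pd²⁺/Pd serves as the cathode.
E°cell = E°cat − E°an = +0.92 − (−0.33) = +1.25 V; n = 2.
Balancing gives Pd²⁺(aq) + 2 Tl(s) → Pd(s) + 2 Tl⁺(aq); hence Q = [Tl⁺(aq)]^2 / [Pd²⁺(aq)] = 1.39×10^4 (log Q = 4.143).
Applying E = E° − (RT ln10/nF)·log Q gives +1.25 − (0.0592/2)(4.143) = +1.127 V.

+1.127 V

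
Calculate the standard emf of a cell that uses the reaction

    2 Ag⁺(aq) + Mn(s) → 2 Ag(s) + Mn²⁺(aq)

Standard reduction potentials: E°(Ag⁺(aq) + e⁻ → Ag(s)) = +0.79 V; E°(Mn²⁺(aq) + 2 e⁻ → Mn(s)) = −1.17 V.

+1.96 V

In the reaction as written, Ag⁺(aq) is reduced (cathode) and Mn²⁺(aq) is produced by oxidation at the anode.
E°cell = E°(cathode) − E°(anode) = +0.79 − (−1.17) = +1.96 V.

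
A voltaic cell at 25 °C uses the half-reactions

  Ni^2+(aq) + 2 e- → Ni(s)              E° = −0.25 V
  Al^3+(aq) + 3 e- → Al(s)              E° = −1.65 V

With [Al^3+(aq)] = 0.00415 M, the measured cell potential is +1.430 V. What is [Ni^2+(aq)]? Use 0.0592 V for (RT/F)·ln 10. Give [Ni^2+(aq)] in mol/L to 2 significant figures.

The Ni²⁺/Ni couple has the larger reduction potential, so it is the cathode: E°cell = −0.25 − (−1.65) = +1.40 V and n = 6.
Since E = E° − (0.0592/n)·log Q, log Q = n(E° − E)/0.0592 = −3.041.
Balancing electrons gives 3 Ni^2+(aq) + 2 Al(s) → 3 Ni(s) + 2 Al^3+(aq); thus Q = [Al^3+(aq)]^2 / [Ni^2+(aq)]^3.
Isolating [Ni^2+(aq)] in Q = 10^{−3.041} yields log [Ni^2+(aq)] = −0.574, i.e. 0.27 M.

0.27 M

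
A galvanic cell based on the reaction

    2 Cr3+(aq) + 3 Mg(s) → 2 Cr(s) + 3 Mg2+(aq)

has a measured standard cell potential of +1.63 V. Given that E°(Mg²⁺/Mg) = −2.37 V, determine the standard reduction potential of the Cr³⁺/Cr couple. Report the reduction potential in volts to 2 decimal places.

−0.74 V

In the reaction as written the Cr³⁺/Cr couple is reduced (cathode) and Mg²⁺/Mg is oxidized (anode), so E°cell = E°(Cr³⁺/Cr) − E°(Mg²⁺/Mg).
E°(Cr³⁺/Cr) = E°cell + E°(anode) = +1.63 + (−2.37) = −0.74 V.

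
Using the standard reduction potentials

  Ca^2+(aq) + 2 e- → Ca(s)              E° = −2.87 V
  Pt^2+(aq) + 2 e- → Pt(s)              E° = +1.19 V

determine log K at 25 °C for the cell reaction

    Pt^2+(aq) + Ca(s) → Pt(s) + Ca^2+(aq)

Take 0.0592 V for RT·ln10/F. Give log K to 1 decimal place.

log K = 137.2

The Pt²⁺/Pt couple is reduced (cathode); E°cell = +1.19 − (−2.87) = +4.06 V with n = 2.
At equilibrium E = 0, so log K = nE°cell / 0.0592 = (2)(+4.06) / 0.0592 = 137.2.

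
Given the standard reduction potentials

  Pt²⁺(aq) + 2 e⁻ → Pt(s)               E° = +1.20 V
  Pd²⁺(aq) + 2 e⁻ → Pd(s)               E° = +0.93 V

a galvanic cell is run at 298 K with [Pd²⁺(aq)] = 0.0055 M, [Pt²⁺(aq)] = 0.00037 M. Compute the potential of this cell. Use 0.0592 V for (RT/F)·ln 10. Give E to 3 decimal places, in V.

+0.235 V

Pt²⁺/Pt is reduced (cathode, E° = +1.20 V) and Pd²⁺/Pd is oxidized (anode).
E°cell = +1.20 − (+0.93) = +0.27 V, with n = 2 electrons transferred.
For the overall reaction Pt²⁺(aq) + Pd(s) → Pt(s) + Pd²⁺(aq), Q = [Pd²⁺(aq)] / [Pt²⁺(aq)] = 14.9, giving log Q = 1.172.
Applying E = E° − (RT ln10/nF)·log Q gives +0.27 − (0.0592/2)(1.172) = +0.235 V.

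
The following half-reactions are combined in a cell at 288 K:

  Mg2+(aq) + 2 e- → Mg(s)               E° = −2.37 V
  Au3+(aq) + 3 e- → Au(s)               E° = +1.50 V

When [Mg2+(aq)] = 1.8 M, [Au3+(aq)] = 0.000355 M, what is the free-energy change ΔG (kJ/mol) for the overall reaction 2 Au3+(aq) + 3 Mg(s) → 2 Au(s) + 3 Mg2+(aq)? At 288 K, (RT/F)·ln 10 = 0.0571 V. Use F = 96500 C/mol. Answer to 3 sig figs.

The standard cell potential is +1.50 − (−2.37) = +3.87 V, with n = 6 electrons in the balanced equation.
Here Q = [Mg2+(aq)]^3 / [Au3+(aq)]^2 = 4.63×10^7 (log Q = 7.665), giving E = +3.87 − (0.0571/6)·(7.665) = +3.7971 V.
Finally ΔG = −nFE = −(6)(96500 C/mol)(+3.7971 V) = −2200 kJ/mol.

−2200 kJ/mol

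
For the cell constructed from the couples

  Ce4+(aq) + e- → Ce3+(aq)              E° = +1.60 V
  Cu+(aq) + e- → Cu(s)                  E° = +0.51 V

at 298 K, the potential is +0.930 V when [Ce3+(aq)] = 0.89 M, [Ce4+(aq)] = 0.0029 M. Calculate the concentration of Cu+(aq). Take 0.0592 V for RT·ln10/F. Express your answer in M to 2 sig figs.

With Ce⁴⁺/Ce³⁺ at the cathode and Cu⁺/Cu at the anode, E°cell = +1.60 − (+0.51) = +1.09 V (n = 1).
Rearranging E = E° − (0.0592/n)·log Q gives log Q = 1(+1.09 − (+0.930))/0.0592 = 2.703.
The balanced reaction is Ce4+(aq) + Cu(s) → Ce3+(aq) + Cu+(aq), so Q = ([Ce3+(aq)]·[Cu+(aq)]) / [Ce4+(aq)].
Substituting the known concentrations and solving, log [Cu+(aq)] = 0.216 and [Cu+(aq)] = 1.6 M.

1.6 M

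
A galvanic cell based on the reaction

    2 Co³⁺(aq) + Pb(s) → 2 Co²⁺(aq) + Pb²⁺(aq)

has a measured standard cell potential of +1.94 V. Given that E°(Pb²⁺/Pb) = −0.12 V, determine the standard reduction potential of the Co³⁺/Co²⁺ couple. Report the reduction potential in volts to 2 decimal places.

+1.82 V

In the reaction as written the Co³⁺/Co²⁺ couple is reduced (cathode) and Pb²⁺/Pb is oxidized (anode), so E°cell = E°(Co³⁺/Co²⁺) − E°(Pb²⁺/Pb).
E°(Co³⁺/Co²⁺) = E°cell + E°(anode) = +1.94 + (−0.12) = +1.82 V.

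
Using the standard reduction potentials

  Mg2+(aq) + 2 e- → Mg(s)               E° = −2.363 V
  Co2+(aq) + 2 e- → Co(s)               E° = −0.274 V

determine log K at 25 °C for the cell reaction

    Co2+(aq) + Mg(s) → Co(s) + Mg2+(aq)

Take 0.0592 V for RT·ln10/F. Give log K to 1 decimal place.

The Co²⁺/Co couple is reduced (cathode); E°cell = −0.274 − (−2.363) = +2.089 V with n = 2.
At equilibrium E = 0, so log K = nE°cell / 0.0592 = (2)(+2.089) / 0.0592 = 70.6.

log K = 70.6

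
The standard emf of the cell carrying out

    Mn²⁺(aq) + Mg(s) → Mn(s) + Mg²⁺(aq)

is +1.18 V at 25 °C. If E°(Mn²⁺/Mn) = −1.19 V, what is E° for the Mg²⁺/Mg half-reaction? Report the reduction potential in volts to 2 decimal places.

−2.37 V

In the reaction as written the Mn²⁺/Mn couple is reduced (cathode) and Mg²⁺/Mg is oxidized (anode), so E°cell = E°(Mn²⁺/Mn) − E°(Mg²⁺/Mg).
E°(Mg²⁺/Mg) = E°(cathode) − E°cell = −1.19 − (+1.18) = −2.37 V.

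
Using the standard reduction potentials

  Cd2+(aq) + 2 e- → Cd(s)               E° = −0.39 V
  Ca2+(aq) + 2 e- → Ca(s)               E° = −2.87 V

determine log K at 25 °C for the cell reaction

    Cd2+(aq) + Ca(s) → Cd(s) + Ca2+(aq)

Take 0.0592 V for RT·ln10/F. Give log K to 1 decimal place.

log K = 83.8

The Cd²⁺/Cd couple is reduced (cathode); E°cell = −0.39 − (−2.87) = +2.48 V with n = 2.
At equilibrium E = 0, so log K = nE°cell / 0.0592 = (2)(+2.48) / 0.0592 = 83.8.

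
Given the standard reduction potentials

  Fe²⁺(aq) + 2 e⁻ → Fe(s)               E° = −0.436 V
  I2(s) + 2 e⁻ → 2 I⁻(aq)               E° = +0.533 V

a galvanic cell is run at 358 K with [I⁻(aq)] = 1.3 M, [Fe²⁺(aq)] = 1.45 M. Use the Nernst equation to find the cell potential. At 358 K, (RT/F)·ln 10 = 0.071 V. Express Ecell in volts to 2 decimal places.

+0.96 V

I₂/I⁻ is reduced (cathode, E° = +0.533 V) and Fe²⁺/Fe is oxidized (anode).
E°cell = +0.533 − (−0.436) = +0.969 V, with n = 2 electrons transferred.
The balanced reaction is I2(s) + Fe(s) → 2 I⁻(aq) + Fe²⁺(aq), so Q = [I⁻(aq)]^2·[Fe²⁺(aq)] = 2.45 and log Q = 0.389.
Applying E = E° − (RT ln10/nF)·log Q gives +0.969 − (0.071/2)(0.389) = +0.96 V.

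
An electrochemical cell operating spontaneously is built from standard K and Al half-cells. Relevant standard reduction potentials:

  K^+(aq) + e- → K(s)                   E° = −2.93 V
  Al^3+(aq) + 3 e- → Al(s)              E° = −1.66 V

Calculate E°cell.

+1.27 V

The Al³⁺/Al couple has the higher E°, so Al ion is reduced (cathode) and K is oxidized (anode).
E°cell = E°(cathode) − E°(anode) = −1.66 − (−2.93) = +1.27 V.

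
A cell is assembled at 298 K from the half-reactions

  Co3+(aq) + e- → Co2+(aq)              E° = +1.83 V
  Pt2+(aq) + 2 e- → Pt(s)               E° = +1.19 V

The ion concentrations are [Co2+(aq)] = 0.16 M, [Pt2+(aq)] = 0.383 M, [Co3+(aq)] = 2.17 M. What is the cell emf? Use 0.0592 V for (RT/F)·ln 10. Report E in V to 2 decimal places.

Co³⁺/Co²⁺ is reduced (cathode, E° = +1.83 V) and Pt²⁺/Pt is oxidized (anode).
The standard potential is +1.83 − (+1.19) = +0.64 V and the balanced reaction transfers n = 2 electrons.
The balanced reaction is 2 Co3+(aq) + Pt(s) → 2 Co2+(aq) + Pt2+(aq), so Q = ([Co2+(aq)]^2·[Pt2+(aq)]) / [Co3+(aq)]^2 = 0.00208 and log Q = −2.681.
Applying E = E° − (RT ln10/nF)·log Q gives +0.64 − (0.0592/2)(−2.681) = +0.72 V.

+0.72 V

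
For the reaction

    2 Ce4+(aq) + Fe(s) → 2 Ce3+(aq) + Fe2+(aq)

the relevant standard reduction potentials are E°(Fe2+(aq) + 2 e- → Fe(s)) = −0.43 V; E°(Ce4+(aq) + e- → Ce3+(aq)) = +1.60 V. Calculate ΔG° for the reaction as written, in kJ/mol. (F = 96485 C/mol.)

−392 kJ/mol

In the reaction as written Ce4+(aq) is reduced, so the Ce⁴⁺/Ce³⁺ couple is the cathode and Fe²⁺/Fe is the anode.
E°cell = +1.60 − (−0.43) = +2.03 V; balancing electrons gives n = 2.
ΔG° = −nFE°cell = −(2)(96485)(+2.03) J/mol = −392 kJ/mol.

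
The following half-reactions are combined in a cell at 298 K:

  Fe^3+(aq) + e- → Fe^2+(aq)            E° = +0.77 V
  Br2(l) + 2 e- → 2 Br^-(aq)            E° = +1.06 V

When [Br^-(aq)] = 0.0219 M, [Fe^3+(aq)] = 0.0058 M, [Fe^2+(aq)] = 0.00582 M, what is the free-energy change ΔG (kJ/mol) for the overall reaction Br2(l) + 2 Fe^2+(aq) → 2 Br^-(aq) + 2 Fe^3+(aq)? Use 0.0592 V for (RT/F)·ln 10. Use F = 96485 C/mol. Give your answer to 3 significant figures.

−74.9 kJ/mol

E°cell = +1.06 − (+0.77) = +0.29 V; the balanced reaction transfers n = 2 electrons.
The reaction quotient is ([Br^-(aq)]^2·[Fe^3+(aq)]^2) / [Fe^2+(aq)]^2 = 0.000476; by Nernst, E = +0.29 − (0.0592/2)(−3.322) = +0.3883 V.
Finally ΔG = −nFE = −(2)(96485 C/mol)(+0.3883 V) = −74.9 kJ/mol.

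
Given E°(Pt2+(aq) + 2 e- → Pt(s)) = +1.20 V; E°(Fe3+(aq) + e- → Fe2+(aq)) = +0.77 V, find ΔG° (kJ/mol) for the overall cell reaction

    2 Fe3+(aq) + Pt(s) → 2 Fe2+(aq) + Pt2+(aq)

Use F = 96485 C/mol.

In the reaction as written Fe3+(aq) is reduced, so the Fe³⁺/Fe²⁺ couple is the cathode and Pt²⁺/Pt is the anode.
E°cell = +0.77 − (+1.20) = −0.43 V; balancing electrons gives n = 2.
ΔG° = −nFE°cell = −(2)(96485)(−0.43) J/mol = +83.0 kJ/mol.

+83.0 kJ/mol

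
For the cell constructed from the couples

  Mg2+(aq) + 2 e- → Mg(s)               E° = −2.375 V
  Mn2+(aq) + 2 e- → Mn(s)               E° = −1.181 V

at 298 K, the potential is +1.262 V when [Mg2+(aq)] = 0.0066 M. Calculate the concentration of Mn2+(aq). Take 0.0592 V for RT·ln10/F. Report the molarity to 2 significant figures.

The Mn²⁺/Mn couple has the larger reduction potential, so it is the cathode: E°cell = −1.181 − (−2.375) = +1.194 V and n = 2.
Rearranging E = E° − (0.0592/n)·log Q gives log Q = 2(+1.194 − (+1.262))/0.0592 = −2.297.
For Mn2+(aq) + Mg(s) → Mn(s) + Mg2+(aq), the reaction quotient is Q = [Mg2+(aq)] / [Mn2+(aq)].
Solving for the unknown gives log [Mn2+(aq)] = 0.117, so [Mn2+(aq)] ≈ 1.3 M.

1.3 M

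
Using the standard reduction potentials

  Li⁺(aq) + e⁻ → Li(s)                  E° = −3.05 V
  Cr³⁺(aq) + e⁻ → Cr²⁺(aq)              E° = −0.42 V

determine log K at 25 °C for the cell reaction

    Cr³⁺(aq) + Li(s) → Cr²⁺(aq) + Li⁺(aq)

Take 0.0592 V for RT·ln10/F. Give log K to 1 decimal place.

The Cr³⁺/Cr²⁺ couple is reduced (cathode); E°cell = −0.42 − (−3.05) = +2.63 V with n = 1.
At equilibrium E = 0, so log K = nE°cell / 0.0592 = (1)(+2.63) / 0.0592 = 44.4.

log K = 44.4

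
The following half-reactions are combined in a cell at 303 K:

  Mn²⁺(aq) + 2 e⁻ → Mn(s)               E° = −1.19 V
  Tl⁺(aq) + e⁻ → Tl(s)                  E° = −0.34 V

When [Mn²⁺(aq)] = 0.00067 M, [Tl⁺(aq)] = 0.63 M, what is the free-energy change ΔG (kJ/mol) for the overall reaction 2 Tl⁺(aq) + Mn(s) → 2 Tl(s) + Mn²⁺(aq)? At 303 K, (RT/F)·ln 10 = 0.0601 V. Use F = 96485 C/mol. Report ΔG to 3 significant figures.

−180 kJ/mol

E°cell = −0.34 − (−1.19) = +0.85 V; the balanced reaction transfers n = 2 electrons.
Here Q = [Mn²⁺(aq)] / [Tl⁺(aq)]^2 = 0.00169 (log Q = −2.773), giving E = +0.85 − (0.0601/2)·(−2.773) = +0.9333 V.
ΔG = −nFE = −(2)(96485)(+0.9333) J/mol = −180 kJ/mol.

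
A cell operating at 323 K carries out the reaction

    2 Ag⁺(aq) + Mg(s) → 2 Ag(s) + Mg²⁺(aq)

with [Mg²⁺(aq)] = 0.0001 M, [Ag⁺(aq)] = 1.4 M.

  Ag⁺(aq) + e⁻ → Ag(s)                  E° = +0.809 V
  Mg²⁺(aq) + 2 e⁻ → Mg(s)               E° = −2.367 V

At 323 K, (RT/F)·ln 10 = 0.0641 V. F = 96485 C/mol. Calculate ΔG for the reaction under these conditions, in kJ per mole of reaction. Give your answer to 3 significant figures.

E°cell = +0.809 − (−2.367) = +3.176 V; the balanced reaction transfers n = 2 electrons.
Here Q = [Mg²⁺(aq)] / [Ag⁺(aq)]^2 = 5.1×10^−5 (log Q = −4.292), giving E = +3.176 − (0.0641/2)·(−4.292) = +3.3136 V.
Then ΔG = −nFE = −2 × 96485 × +3.3136 J/mol = −639 kJ/mol.

−639 kJ/mol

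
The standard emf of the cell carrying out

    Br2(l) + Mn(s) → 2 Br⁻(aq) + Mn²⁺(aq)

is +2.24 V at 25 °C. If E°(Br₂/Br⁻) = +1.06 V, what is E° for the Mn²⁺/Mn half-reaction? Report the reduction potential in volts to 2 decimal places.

−1.18 V

In the reaction as written the Br₂/Br⁻ couple is reduced (cathode) and Mn²⁺/Mn is oxidized (anode), so E°cell = E°(Br₂/Br⁻) − E°(Mn²⁺/Mn).
E°(Mn²⁺/Mn) = E°(cathode) − E°cell = +1.06 − (+2.24) = −1.18 V.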